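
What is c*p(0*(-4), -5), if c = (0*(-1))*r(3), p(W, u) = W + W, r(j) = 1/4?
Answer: 0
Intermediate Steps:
r(j) = 1/4
p(W, u) = 2*W
c = 0 (c = (0*(-1))*(1/4) = 0*(1/4) = 0)
c*p(0*(-4), -5) = 0*(2*(0*(-4))) = 0*(2*0) = 0*0 = 0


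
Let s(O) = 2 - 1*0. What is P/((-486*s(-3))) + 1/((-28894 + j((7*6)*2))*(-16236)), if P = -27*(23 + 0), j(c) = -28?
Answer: 300007907/469577592 ≈ 0.63889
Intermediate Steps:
s(O) = 2 (s(O) = 2 + 0 = 2)
P = -621 (P = -27*23 = -621)
P/((-486*s(-3))) + 1/((-28894 + j((7*6)*2))*(-16236)) = -621/((-486*2)) + 1/(-28894 - 28*(-16236)) = -621/(-972) - 1/16236/(-28922) = -621*(-1/972) - 1/28922*(-1/16236) = 23/36 + 1/469577592 = 300007907/469577592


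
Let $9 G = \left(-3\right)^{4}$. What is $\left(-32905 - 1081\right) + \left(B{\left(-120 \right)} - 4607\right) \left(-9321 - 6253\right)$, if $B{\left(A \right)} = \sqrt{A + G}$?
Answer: $71715432 - 15574 i \sqrt{111} \approx 7.1715 \cdot 10^{7} - 1.6408 \cdot 10^{5} i$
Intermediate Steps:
$G = 9$ ($G = \frac{\left(-3\right)^{4}}{9} = \frac{1}{9} \cdot 81 = 9$)
$B{\left(A \right)} = \sqrt{9 + A}$ ($B{\left(A \right)} = \sqrt{A + 9} = \sqrt{9 + A}$)
$\left(-32905 - 1081\right) + \left(B{\left(-120 \right)} - 4607\right) \left(-9321 - 6253\right) = \left(-32905 - 1081\right) + \left(\sqrt{9 - 120} - 4607\right) \left(-9321 - 6253\right) = -33986 + \left(\sqrt{-111} - 4607\right) \left(-15574\right) = -33986 + \left(i \sqrt{111} - 4607\right) \left(-15574\right) = -33986 + \left(-4607 + i \sqrt{111}\right) \left(-15574\right) = -33986 + \left(71749418 - 15574 i \sqrt{111}\right) = 71715432 - 15574 i \sqrt{111}$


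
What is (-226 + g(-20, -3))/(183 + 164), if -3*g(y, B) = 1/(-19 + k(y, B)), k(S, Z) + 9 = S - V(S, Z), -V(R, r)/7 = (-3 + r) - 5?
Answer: -84749/130125 ≈ -0.65129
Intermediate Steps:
V(R, r) = 56 - 7*r (V(R, r) = -7*((-3 + r) - 5) = -7*(-8 + r) = 56 - 7*r)
k(S, Z) = -65 + S + 7*Z (k(S, Z) = -9 + (S - (56 - 7*Z)) = -9 + (S + (-56 + 7*Z)) = -9 + (-56 + S + 7*Z) = -65 + S + 7*Z)
g(y, B) = -1/(3*(-84 + y + 7*B)) (g(y, B) = -1/(3*(-19 + (-65 + y + 7*B))) = -1/(3*(-84 + y + 7*B)))
(-226 + g(-20, -3))/(183 + 164) = (-226 - 1/(-252 + 3*(-20) + 21*(-3)))/(183 + 164) = (-226 - 1/(-252 - 60 - 63))/347 = (-226 - 1/(-375))*(1/347) = (-226 - 1*(-1/375))*(1/347) = (-226 + 1/375)*(1/347) = -84749/375*1/347 = -84749/130125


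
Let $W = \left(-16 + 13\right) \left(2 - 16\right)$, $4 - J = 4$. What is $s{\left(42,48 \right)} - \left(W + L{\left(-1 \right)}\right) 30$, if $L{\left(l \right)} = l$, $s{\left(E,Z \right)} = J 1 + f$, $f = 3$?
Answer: $-1227$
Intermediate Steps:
$J = 0$ ($J = 4 - 4 = 0$)
$s{\left(E,Z \right)} = 3$ ($s{\left(E,Z \right)} = 0 \cdot 1 + 3 = 0 + 3 = 3$)
$W = 42$ ($W = \left(-3\right) \left(-14\right) = 42$)
$s{\left(42,48 \right)} - \left(W + L{\left(-1 \right)}\right) 30 = 3 - \left(42 - 1\right) 30 = 3 - 41 \cdot 30 = 3 - 1230 = -1227$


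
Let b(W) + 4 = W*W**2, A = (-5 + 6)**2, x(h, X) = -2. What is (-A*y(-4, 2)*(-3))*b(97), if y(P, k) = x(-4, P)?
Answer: -5476014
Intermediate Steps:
y(P, k) = -2
A = 1 (A = 1**2 = 1)
b(W) = -4 + W**3 (b(W) = -4 + W*W**2 = -4 + W**3)
(-A*y(-4, 2)*(-3))*b(97) = (-1*(-2)*(-3))*(-4 + 97**3) = (-(-2)*(-3))*(-4 + 912673) = -1*6*912669 = -6*912669 = -5476014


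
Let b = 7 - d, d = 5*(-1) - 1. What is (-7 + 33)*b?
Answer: 338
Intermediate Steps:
d = -6 (d = -5 - 1 = -6)
b = 13 (b = 7 - 1*(-6) = 7 + 6 = 13)
(-7 + 33)*b = (-7 + 33)*13 = 26*13 = 338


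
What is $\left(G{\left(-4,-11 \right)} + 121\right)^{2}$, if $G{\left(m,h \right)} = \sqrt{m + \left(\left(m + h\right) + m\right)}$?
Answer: $\left(121 + i \sqrt{23}\right)^{2} \approx 14618.0 + 1160.6 i$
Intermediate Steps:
$G{\left(m,h \right)} = \sqrt{h + 3 m}$ ($G{\left(m,h \right)} = \sqrt{m + \left(\left(h + m\right) + m\right)} = \sqrt{m + \left(h + 2 m\right)} = \sqrt{h + 3 m}$)
$\left(G{\left(-4,-11 \right)} + 121\right)^{2} = \left(\sqrt{-11 + 3 \left(-4\right)} + 121\right)^{2} = \left(\sqrt{-11 - 12} + 121\right)^{2} = \left(\sqrt{-23} + 121\right)^{2} = \left(i \sqrt{23} + 121\right)^{2} = \left(121 + i \sqrt{23}\right)^{2}$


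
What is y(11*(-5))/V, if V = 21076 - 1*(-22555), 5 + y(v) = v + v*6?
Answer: -390/43631 ≈ -0.0089386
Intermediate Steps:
y(v) = -5 + 7*v (y(v) = -5 + (v + v*6) = -5 + (v + 6*v) = -5 + 7*v)
V = 43631 (V = 21076 + 22555 = 43631)
y(11*(-5))/V = (-5 + 7*(11*(-5)))/43631 = (-5 + 7*(-55))*(1/43631) = (-5 - 385)*(1/43631) = -390*1/43631 = -390/43631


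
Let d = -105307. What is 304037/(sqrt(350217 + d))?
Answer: 304037*sqrt(244910)/244910 ≈ 614.36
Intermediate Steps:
304037/(sqrt(350217 + d)) = 304037/(sqrt(350217 - 105307)) = 304037/(sqrt(244910)) = 304037*(sqrt(244910)/244910) = 304037*sqrt(244910)/244910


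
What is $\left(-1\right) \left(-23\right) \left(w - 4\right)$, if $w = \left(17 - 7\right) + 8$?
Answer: $322$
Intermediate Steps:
$w = 18$ ($w = 10 + 8 = 18$)
$\left(-1\right) \left(-23\right) \left(w - 4\right) = \left(-1\right) \left(-23\right) \left(18 - 4\right) = 23 \cdot 14 = 322$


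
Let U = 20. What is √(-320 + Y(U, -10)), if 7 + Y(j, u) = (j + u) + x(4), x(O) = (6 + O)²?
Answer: I*√217 ≈ 14.731*I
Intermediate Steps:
Y(j, u) = 93 + j + u (Y(j, u) = -7 + ((j + u) + (6 + 4)²) = -7 + ((j + u) + 10²) = -7 + ((j + u) + 100) = -7 + (100 + j + u) = 93 + j + u)
√(-320 + Y(U, -10)) = √(-320 + (93 + 20 - 10)) = √(-320 + 103) = √(-217) = I*√217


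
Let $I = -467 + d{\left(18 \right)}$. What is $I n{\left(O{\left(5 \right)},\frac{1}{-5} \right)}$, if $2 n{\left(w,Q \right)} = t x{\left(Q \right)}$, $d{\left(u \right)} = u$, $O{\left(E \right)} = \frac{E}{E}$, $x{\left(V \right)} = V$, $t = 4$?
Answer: $\frac{898}{5} \approx 179.6$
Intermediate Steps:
$O{\left(E \right)} = 1$
$n{\left(w,Q \right)} = 2 Q$ ($n{\left(w,Q \right)} = \frac{4 Q}{2} = 2 Q$)
$I = -449$ ($I = -467 + 18 = -449$)
$I n{\left(O{\left(5 \right)},\frac{1}{-5} \right)} = - 449 \frac{2}{-5} = - 449 \cdot 2 \left(- \frac{1}{5}\right) = \left(-449\right) \left(- \frac{2}{5}\right) = \frac{898}{5}$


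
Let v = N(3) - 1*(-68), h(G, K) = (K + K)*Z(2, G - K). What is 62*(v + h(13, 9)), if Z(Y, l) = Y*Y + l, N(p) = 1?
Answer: 13206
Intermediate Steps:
Z(Y, l) = l + Y² (Z(Y, l) = Y² + l = l + Y²)
h(G, K) = 2*K*(4 + G - K) (h(G, K) = (K + K)*((G - K) + 2²) = (2*K)*((G - K) + 4) = (2*K)*(4 + G - K) = 2*K*(4 + G - K))
v = 69 (v = 1 - 1*(-68) = 1 + 68 = 69)
62*(v + h(13, 9)) = 62*(69 + 2*9*(4 + 13 - 1*9)) = 62*(69 + 2*9*(4 + 13 - 9)) = 62*(69 + 2*9*8) = 62*(69 + 144) = 62*213 = 13206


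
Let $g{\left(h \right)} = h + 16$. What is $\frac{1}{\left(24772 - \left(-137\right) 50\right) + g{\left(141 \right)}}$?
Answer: $\frac{1}{31779} \approx 3.1467 \cdot 10^{-5}$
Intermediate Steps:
$g{\left(h \right)} = 16 + h$
$\frac{1}{\left(24772 - \left(-137\right) 50\right) + g{\left(141 \right)}} = \frac{1}{\left(24772 - \left(-137\right) 50\right) + \left(16 + 141\right)} = \frac{1}{\left(24772 - -6850\right) + 157} = \frac{1}{\left(24772 + 6850\right) + 157} = \frac{1}{31622 + 157} = \frac{1}{31779}$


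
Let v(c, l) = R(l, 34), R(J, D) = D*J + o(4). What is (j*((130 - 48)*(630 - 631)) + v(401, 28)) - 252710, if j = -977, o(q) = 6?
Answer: -171638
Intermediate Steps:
R(J, D) = 6 + D*J (R(J, D) = D*J + 6 = 6 + D*J)
v(c, l) = 6 + 34*l
(j*((130 - 48)*(630 - 631)) + v(401, 28)) - 252710 = (-977*(130 - 48)*(630 - 631) + (6 + 34*28)) - 252710 = (-80114*(-1) + (6 + 952)) - 252710 = (-977*(-82) + 958) - 252710 = (80114 + 958) - 252710 = 81072 - 252710 = -171638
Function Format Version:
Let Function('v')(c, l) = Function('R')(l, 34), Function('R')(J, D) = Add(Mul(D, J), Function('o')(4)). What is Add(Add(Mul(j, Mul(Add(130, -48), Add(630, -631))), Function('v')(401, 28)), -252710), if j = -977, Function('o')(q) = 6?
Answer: -171638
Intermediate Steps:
Function('R')(J, D) = Add(6, Mul(D, J)) (Function('R')(J, D) = Add(Mul(D, J), 6) = Add(6, Mul(D, J)))
Function('v')(c, l) = Add(6, Mul(34, l))
Add(Add(Mul(j, Mul(Add(130, -48), Add(630, -631))), Function('v')(401, 28)), -252710) = Add(Add(Mul(-977, Mul(Add(130, -48), Add(630, -631))), Add(6, Mul(34, 28))), -252710) = Add(Add(Mul(-977, Mul(82, -1)), Add(6, 952)), -252710) = Add(Add(Mul(-977, -82), 958), -252710) = Add(Add(80114, 958), -252710) = Add(81072, -252710) = -171638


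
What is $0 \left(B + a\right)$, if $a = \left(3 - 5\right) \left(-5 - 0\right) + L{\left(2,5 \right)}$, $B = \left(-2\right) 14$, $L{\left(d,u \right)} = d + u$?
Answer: $0$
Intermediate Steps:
$B = -28$
$a = 17$ ($a = \left(3 - 5\right) \left(-5 - 0\right) + \left(2 + 5\right) = \left(3 - 5\right) \left(-5 + 0\right) + 7 = \left(-2\right) \left(-5\right) + 7 = 10 + 7 = 17$)
$0 \left(B + a\right) = 0 \left(-28 + 17\right) = 0 \left(-11\right) = 0$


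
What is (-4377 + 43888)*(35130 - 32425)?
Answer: 106877255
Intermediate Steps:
(-4377 + 43888)*(35130 - 32425) = 39511*2705 = 106877255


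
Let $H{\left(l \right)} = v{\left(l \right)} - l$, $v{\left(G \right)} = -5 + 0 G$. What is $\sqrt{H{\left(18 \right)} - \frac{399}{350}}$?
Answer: $\frac{i \sqrt{2414}}{10} \approx 4.9132 i$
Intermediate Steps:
$v{\left(G \right)} = -5$ ($v{\left(G \right)} = -5 + 0 = -5$)
$H{\left(l \right)} = -5 - l$
$\sqrt{H{\left(18 \right)} - \frac{399}{350}} = \sqrt{\left(-5 - 18\right) - \frac{399}{350}} = \sqrt{\left(-5 - 18\right) - \frac{57}{50}} = \sqrt{-23 - \frac{57}{50}} = \sqrt{- \frac{1207}{50}} = \frac{i \sqrt{2414}}{10}$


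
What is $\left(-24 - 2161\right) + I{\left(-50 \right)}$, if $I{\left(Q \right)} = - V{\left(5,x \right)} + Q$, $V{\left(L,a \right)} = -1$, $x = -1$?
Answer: $-2234$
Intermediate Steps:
$I{\left(Q \right)} = 1 + Q$ ($I{\left(Q \right)} = \left(-1\right) \left(-1\right) + Q = 1 + Q$)
$\left(-24 - 2161\right) + I{\left(-50 \right)} = \left(-24 - 2161\right) + \left(1 - 50\right) = -2185 - 49 = -2234$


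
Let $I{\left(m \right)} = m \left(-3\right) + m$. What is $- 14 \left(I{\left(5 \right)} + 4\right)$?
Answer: $84$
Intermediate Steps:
$I{\left(m \right)} = - 2 m$ ($I{\left(m \right)} = - 3 m + m = - 2 m$)
$- 14 \left(I{\left(5 \right)} + 4\right) = - 14 \left(\left(-2\right) 5 + 4\right) = - 14 \left(-10 + 4\right) = \left(-14\right) \left(-6\right) = 84$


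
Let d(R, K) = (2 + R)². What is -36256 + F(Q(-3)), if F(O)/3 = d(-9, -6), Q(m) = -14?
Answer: -36109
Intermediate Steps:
F(O) = 147 (F(O) = 3*(2 - 9)² = 3*(-7)² = 3*49 = 147)
-36256 + F(Q(-3)) = -36256 + 147 = -36109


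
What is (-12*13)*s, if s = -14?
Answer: 2184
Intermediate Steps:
(-12*13)*s = -12*13*(-14) = -156*(-14) = 2184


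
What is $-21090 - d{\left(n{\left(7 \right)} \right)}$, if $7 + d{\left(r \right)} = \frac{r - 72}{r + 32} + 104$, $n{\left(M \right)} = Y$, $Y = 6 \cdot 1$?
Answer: $- \frac{402520}{19} \approx -21185.0$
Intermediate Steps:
$Y = 6$
$n{\left(M \right)} = 6$
$d{\left(r \right)} = 97 + \frac{-72 + r}{32 + r}$ ($d{\left(r \right)} = -7 + \left(\frac{r - 72}{r + 32} + 104\right) = -7 + \left(\frac{-72 + r}{32 + r} + 104\right) = -7 + \left(104 + \frac{-72 + r}{32 + r}\right) = 97 + \frac{-72 + r}{32 + r}$)
$-21090 - d{\left(n{\left(7 \right)} \right)} = -21090 - \frac{2 \left(1516 + 49 \cdot 6\right)}{32 + 6} = -21090 - \frac{2 \left(1516 + 294\right)}{38} = -21090 - 2 \cdot \frac{1}{38} \cdot 1810 = -21090 - \frac{1810}{19} = - \frac{402520}{19}$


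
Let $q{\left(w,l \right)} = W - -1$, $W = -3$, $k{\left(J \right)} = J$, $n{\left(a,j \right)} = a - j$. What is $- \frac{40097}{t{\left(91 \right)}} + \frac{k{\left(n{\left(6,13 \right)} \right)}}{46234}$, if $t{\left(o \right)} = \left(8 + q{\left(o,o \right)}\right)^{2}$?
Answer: $- \frac{926922475}{832212} \approx -1113.8$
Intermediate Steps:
$q{\left(w,l \right)} = -2$ ($q{\left(w,l \right)} = -3 - -1 = -3 + 1 = -2$)
$t{\left(o \right)} = 36$ ($t{\left(o \right)} = \left(8 - 2\right)^{2} = 6^{2} = 36$)
$- \frac{40097}{t{\left(91 \right)}} + \frac{k{\left(n{\left(6,13 \right)} \right)}}{46234} = - \frac{40097}{36} + \frac{6 - 13}{46234} = \left(-40097\right) \frac{1}{36} + \left(6 - 13\right) \frac{1}{46234} = - \frac{40097}{36} - \frac{7}{46234} = - \frac{926922475}{832212}$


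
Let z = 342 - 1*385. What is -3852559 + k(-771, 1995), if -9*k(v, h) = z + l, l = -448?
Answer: -34672540/9 ≈ -3.8525e+6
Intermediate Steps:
z = -43 (z = 342 - 385 = -43)
k(v, h) = 491/9 (k(v, h) = -(-43 - 448)/9 = -⅑*(-491) = 491/9)
-3852559 + k(-771, 1995) = -3852559 + 491/9 = -34672540/9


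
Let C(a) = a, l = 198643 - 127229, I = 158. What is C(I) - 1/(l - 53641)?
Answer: 2808133/17773 ≈ 158.00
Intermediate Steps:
l = 71414
C(I) - 1/(l - 53641) = 158 - 1/(71414 - 53641) = 158 - 1/17773 = 2808133/17773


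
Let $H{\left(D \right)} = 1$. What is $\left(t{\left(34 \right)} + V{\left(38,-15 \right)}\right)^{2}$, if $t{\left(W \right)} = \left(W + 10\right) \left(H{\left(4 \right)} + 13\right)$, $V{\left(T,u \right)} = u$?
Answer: $361201$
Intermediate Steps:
$t{\left(W \right)} = 140 + 14 W$ ($t{\left(W \right)} = \left(W + 10\right) \left(1 + 13\right) = \left(10 + W\right) 14 = 140 + 14 W$)
$\left(t{\left(34 \right)} + V{\left(38,-15 \right)}\right)^{2} = \left(\left(140 + 14 \cdot 34\right) - 15\right)^{2} = \left(\left(140 + 476\right) - 15\right)^{2} = \left(616 - 15\right)^{2} = 601^{2} = 361201$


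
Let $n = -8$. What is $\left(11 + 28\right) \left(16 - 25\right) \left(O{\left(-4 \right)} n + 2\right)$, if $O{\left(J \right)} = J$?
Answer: $-11934$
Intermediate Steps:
$\left(11 + 28\right) \left(16 - 25\right) \left(O{\left(-4 \right)} n + 2\right) = \left(11 + 28\right) \left(16 - 25\right) \left(\left(-4\right) \left(-8\right) + 2\right) = 39 \left(-9\right) \left(32 + 2\right) = \left(-351\right) 34 = -11934$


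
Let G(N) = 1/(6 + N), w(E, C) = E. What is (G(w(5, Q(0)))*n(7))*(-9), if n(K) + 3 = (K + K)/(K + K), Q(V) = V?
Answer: 18/11 ≈ 1.6364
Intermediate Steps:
n(K) = -2 (n(K) = -3 + (K + K)/(K + K) = -3 + (2*K)/((2*K)) = -3 + (2*K)*(1/(2*K)) = -3 + 1 = -2)
(G(w(5, Q(0)))*n(7))*(-9) = (-2/(6 + 5))*(-9) = (-2/11)*(-9) = ((1/11)*(-2))*(-9) = -2/11*(-9) = 18/11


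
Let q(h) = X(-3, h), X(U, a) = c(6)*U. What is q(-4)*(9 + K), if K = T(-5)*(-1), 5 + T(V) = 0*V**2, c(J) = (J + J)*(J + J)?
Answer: -6048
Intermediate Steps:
c(J) = 4*J**2 (c(J) = (2*J)*(2*J) = 4*J**2)
T(V) = -5 (T(V) = -5 + 0*V**2 = -5 + 0 = -5)
X(U, a) = 144*U (X(U, a) = (4*6**2)*U = (4*36)*U = 144*U)
q(h) = -432 (q(h) = 144*(-3) = -432)
K = 5 (K = -5*(-1) = 5)
q(-4)*(9 + K) = -432*(9 + 5) = -432*14 = -6048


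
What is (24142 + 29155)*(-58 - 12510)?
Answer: -669836696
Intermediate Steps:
(24142 + 29155)*(-58 - 12510) = 53297*(-12568) = -669836696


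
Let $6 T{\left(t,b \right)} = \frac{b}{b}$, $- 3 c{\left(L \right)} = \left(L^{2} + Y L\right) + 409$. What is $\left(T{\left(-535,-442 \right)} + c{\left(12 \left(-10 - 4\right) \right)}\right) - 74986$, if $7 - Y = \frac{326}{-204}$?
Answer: $- \frac{2857655}{34} \approx -84049.0$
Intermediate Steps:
$Y = \frac{877}{102}$ ($Y = 7 - \frac{326}{-204} = 7 - 326 \left(- \frac{1}{204}\right) = 7 - - \frac{163}{102} = 7 + \frac{163}{102} = \frac{877}{102} \approx 8.598$)
$c{\left(L \right)} = - \frac{409}{3} - \frac{877 L}{306} - \frac{L^{2}}{3}$ ($c{\left(L \right)} = - \frac{\left(L^{2} + \frac{877 L}{102}\right) + 409}{3} = - \frac{409 + L^{2} + \frac{877 L}{102}}{3} = - \frac{409}{3} - \frac{877 L}{306} - \frac{L^{2}}{3}$)
$T{\left(t,b \right)} = \frac{1}{6}$ ($T{\left(t,b \right)} = \frac{b \frac{1}{b}}{6} = \frac{1}{6} \cdot 1 = \frac{1}{6}$)
$\left(T{\left(-535,-442 \right)} + c{\left(12 \left(-10 - 4\right) \right)}\right) - 74986 = \left(\frac{1}{6} - \left(\frac{409}{3} + \frac{144 \left(-10 - 4\right)^{2}}{3} + \frac{877}{306} \cdot 12 \left(-10 - 4\right)\right)\right) - 74986 = \left(\frac{1}{6} - \left(\frac{409}{3} + 9408 + \frac{877}{306} \cdot 12 \left(-14\right)\right)\right) - 74986 = \left(\frac{1}{6} - \left(- \frac{17603}{51} + 9408\right)\right) - 74986 = \left(\frac{1}{6} - \frac{462205}{51}\right) - 74986 = - \frac{308131}{34} - 74986 = - \frac{2857655}{34}$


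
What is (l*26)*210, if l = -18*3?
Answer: -294840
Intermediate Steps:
l = -54
(l*26)*210 = -54*26*210 = -1404*210 = -294840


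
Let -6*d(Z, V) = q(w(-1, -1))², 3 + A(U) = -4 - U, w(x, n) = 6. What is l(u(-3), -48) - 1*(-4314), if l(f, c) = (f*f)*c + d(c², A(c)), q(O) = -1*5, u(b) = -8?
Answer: 7427/6 ≈ 1237.8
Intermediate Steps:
q(O) = -5
A(U) = -7 - U (A(U) = -3 + (-4 - U) = -7 - U)
d(Z, V) = -25/6 (d(Z, V) = -⅙*(-5)² = -⅙*25 = -25/6)
l(f, c) = -25/6 + c*f² (l(f, c) = (f*f)*c - 25/6 = f²*c - 25/6 = c*f² - 25/6 = -25/6 + c*f²)
l(u(-3), -48) - 1*(-4314) = (-25/6 - 48*(-8)²) - 1*(-4314) = (-25/6 - 48*64) + 4314 = (-25/6 - 3072) + 4314 = -18457/6 + 4314 = 7427/6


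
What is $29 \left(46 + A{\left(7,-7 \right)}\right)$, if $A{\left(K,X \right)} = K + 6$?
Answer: $1711$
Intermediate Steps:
$A{\left(K,X \right)} = 6 + K$
$29 \left(46 + A{\left(7,-7 \right)}\right) = 29 \left(46 + \left(6 + 7\right)\right) = 29 \left(46 + 13\right) = 29 \cdot 59 = 1711$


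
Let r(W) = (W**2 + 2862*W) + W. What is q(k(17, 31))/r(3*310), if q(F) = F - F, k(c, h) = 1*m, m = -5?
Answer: 0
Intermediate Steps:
k(c, h) = -5 (k(c, h) = 1*(-5) = -5)
r(W) = W**2 + 2863*W
q(F) = 0
q(k(17, 31))/r(3*310) = 0/(((3*310)*(2863 + 3*310))) = 0/((930*(2863 + 930))) = 0/((930*3793)) = 0/3527490 = 0*(1/3527490) = 0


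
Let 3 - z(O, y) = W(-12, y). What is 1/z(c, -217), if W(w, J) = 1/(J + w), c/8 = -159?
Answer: 229/688 ≈ 0.33285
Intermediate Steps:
c = -1272 (c = 8*(-159) = -1272)
z(O, y) = 3 - 1/(-12 + y) (z(O, y) = 3 - 1/(y - 12) = 3 - 1/(-12 + y))
1/z(c, -217) = 1/((-37 + 3*(-217))/(-12 - 217)) = 1/((-37 - 651)/(-229)) = 1/(-1/229*(-688)) = 1/(688/229) = 229/688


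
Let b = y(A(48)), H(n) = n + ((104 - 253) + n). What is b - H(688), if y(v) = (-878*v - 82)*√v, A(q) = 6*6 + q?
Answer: -1227 - 147668*√21 ≈ -6.7793e+5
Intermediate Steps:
A(q) = 36 + q
y(v) = √v*(-82 - 878*v) (y(v) = (-82 - 878*v)*√v = √v*(-82 - 878*v))
H(n) = -149 + 2*n (H(n) = n + (-149 + n) = -149 + 2*n)
b = -147668*√21 (b = √(36 + 48)*(-82 - 878*(36 + 48)) = √84*(-82 - 878*84) = (2*√21)*(-82 - 73752) = (2*√21)*(-73834) = -147668*√21 ≈ -6.7670e+5)
b - H(688) = -147668*√21 - (-149 + 2*688) = -147668*√21 - (-149 + 1376) = -147668*√21 - 1*1227 = -147668*√21 - 1227 = -1227 - 147668*√21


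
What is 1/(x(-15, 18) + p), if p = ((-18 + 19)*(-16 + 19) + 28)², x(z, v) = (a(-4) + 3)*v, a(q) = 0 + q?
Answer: 1/943 ≈ 0.0010604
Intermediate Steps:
a(q) = q
x(z, v) = -v (x(z, v) = (-4 + 3)*v = -v)
p = 961 (p = (1*3 + 28)² = (3 + 28)² = 31² = 961)
1/(x(-15, 18) + p) = 1/(-1*18 + 961) = 1/(-18 + 961) = 1/943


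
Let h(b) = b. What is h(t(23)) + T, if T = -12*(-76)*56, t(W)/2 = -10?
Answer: 51052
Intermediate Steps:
t(W) = -20 (t(W) = 2*(-10) = -20)
T = 51072 (T = 912*56 = 51072)
h(t(23)) + T = -20 + 51072 = 51052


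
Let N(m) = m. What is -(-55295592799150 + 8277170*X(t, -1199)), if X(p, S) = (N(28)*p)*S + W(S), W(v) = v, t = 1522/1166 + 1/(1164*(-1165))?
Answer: 200047104872772427754/3593559 ≈ 5.5668e+13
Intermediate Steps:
t = 1031961077/790582980 (t = 1522*(1/1166) + (1/1164)*(-1/1165) = 761/583 - 1/1356060 = 1031961077/790582980 ≈ 1.3053)
X(p, S) = S + 28*S*p (X(p, S) = (28*p)*S + S = 28*S*p + S = S + 28*S*p)
-(-55295592799150 + 8277170*X(t, -1199)) = -(-55295592799150 - 9924326830*(1 + 28*(1031961077/790582980))) = -(-55295592799150 - 9924326830*(1 + 7223727539/197645745)) = -8277170/(1/(-6680495 - 1199*7421373284/197645745)) = -8277170/(1/(-6680495 - 808929687956/17967795)) = -8277170/(1/(-120842694346481/17967795)) = -8277170/(-17967795/120842694346481) = -8277170*(-120842694346481/17967795) = 200047104872772427754/3593559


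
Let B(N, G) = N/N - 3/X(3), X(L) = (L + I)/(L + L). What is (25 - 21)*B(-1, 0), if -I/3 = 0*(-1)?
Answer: -20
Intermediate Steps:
I = 0 (I = -0*(-1) = -3*0 = 0)
X(L) = 1/2 (X(L) = (L + 0)/(L + L) = L/((2*L)) = L*(1/(2*L)) = 1/2)
B(N, G) = -5 (B(N, G) = N/N - 3/1/2 = 1 - 3*2 = 1 - 6 = -5)
(25 - 21)*B(-1, 0) = (25 - 21)*(-5) = 4*(-5) = -20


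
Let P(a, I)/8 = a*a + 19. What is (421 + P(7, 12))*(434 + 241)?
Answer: 651375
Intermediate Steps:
P(a, I) = 152 + 8*a**2 (P(a, I) = 8*(a*a + 19) = 8*(a**2 + 19) = 8*(19 + a**2) = 152 + 8*a**2)
(421 + P(7, 12))*(434 + 241) = (421 + (152 + 8*7**2))*(434 + 241) = (421 + (152 + 8*49))*675 = (421 + (152 + 392))*675 = (421 + 544)*675 = 965*675 = 651375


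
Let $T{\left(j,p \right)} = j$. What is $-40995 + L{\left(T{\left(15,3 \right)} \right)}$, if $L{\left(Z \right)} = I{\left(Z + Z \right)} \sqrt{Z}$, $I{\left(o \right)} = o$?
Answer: $-40995 + 30 \sqrt{15} \approx -40879.0$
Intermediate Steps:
$L{\left(Z \right)} = 2 Z^{\frac{3}{2}}$ ($L{\left(Z \right)} = \left(Z + Z\right) \sqrt{Z} = 2 Z \sqrt{Z} = 2 Z^{\frac{3}{2}}$)
$-40995 + L{\left(T{\left(15,3 \right)} \right)} = -40995 + 2 \cdot 15^{\frac{3}{2}} = -40995 + 2 \cdot 15 \sqrt{15} = -40995 + 30 \sqrt{15}$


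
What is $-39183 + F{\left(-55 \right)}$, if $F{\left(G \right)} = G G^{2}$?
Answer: $-205558$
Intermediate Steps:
$F{\left(G \right)} = G^{3}$
$-39183 + F{\left(-55 \right)} = -39183 + \left(-55\right)^{3} = -39183 - 166375 = -205558$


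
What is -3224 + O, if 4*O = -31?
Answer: -12927/4 ≈ -3231.8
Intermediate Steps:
O = -31/4 (O = (¼)*(-31) = -31/4 ≈ -7.7500)
-3224 + O = -3224 - 31/4 = -12927/4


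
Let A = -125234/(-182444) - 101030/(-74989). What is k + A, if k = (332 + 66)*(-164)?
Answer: -446488770388903/6840646558 ≈ -65270.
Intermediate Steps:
A = 13911744873/6840646558 (A = -125234*(-1/182444) - 101030*(-1/74989) = 62617/91222 + 101030/74989 = 13911744873/6840646558 ≈ 2.0337)
k = -65272 (k = 398*(-164) = -65272)
k + A = -65272 + 13911744873/6840646558 = -446488770388903/6840646558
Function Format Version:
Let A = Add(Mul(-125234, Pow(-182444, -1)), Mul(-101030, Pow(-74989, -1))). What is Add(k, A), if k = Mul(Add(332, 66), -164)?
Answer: Rational(-446488770388903, 6840646558) ≈ -65270.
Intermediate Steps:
A = Rational(13911744873, 6840646558) (A = Add(Mul(-125234, Rational(-1, 182444)), Mul(-101030, Rational(-1, 74989))) = Add(Rational(62617, 91222), Rational(101030, 74989)) = Rational(13911744873, 6840646558) ≈ 2.0337)
k = -65272 (k = Mul(398, -164) = -65272)
Add(k, A) = Add(-65272, Rational(13911744873, 6840646558)) = Rational(-446488770388903, 6840646558)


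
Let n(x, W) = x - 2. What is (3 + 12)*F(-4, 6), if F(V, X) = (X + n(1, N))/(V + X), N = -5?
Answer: 75/2 ≈ 37.500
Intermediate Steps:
n(x, W) = -2 + x
F(V, X) = (-1 + X)/(V + X) (F(V, X) = (X + (-2 + 1))/(V + X) = (X - 1)/(V + X) = (-1 + X)/(V + X))
(3 + 12)*F(-4, 6) = (3 + 12)*((-1 + 6)/(-4 + 6)) = 15*(5/2) = 75/2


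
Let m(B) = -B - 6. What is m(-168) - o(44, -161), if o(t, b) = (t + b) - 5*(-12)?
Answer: 219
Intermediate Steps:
o(t, b) = 60 + b + t (o(t, b) = (b + t) + 60 = 60 + b + t)
m(B) = -6 - B
m(-168) - o(44, -161) = (-6 - 1*(-168)) - (60 - 161 + 44) = (-6 + 168) - 1*(-57) = 162 + 57 = 219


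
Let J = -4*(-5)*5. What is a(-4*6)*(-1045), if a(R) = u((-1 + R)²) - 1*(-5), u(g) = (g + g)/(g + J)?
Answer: -203775/29 ≈ -7026.7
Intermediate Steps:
J = 100 (J = 20*5 = 100)
u(g) = 2*g/(100 + g) (u(g) = (g + g)/(g + 100) = (2*g)/(100 + g) = 2*g/(100 + g))
a(R) = 5 + 2*(-1 + R)²/(100 + (-1 + R)²) (a(R) = 2*(-1 + R)²/(100 + (-1 + R)²) - 1*(-5) = 2*(-1 + R)²/(100 + (-1 + R)²) + 5 = 5 + 2*(-1 + R)²/(100 + (-1 + R)²))
a(-4*6)*(-1045) = ((500 + 7*(-1 - 4*6)²)/(100 + (-1 - 4*6)²))*(-1045) = ((500 + 7*(-1 - 24)²)/(100 + (-1 - 24)²))*(-1045) = ((500 + 7*(-25)²)/(100 + (-25)²))*(-1045) = ((500 + 7*625)/(100 + 625))*(-1045) = ((500 + 4375)/725)*(-1045) = ((1/725)*4875)*(-1045) = (195/29)*(-1045) = -203775/29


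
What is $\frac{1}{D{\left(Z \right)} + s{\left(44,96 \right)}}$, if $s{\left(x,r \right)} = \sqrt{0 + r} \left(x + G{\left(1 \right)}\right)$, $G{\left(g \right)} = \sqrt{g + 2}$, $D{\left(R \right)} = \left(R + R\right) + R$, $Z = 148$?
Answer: $\frac{1}{4 \left(111 + \sqrt{6} \left(44 + \sqrt{3}\right)\right)} \approx 0.001121$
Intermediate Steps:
$D{\left(R \right)} = 3 R$ ($D{\left(R \right)} = 2 R + R = 3 R$)
$G{\left(g \right)} = \sqrt{2 + g}$
$s{\left(x,r \right)} = \sqrt{r} \left(x + \sqrt{3}\right)$ ($s{\left(x,r \right)} = \sqrt{0 + r} \left(x + \sqrt{2 + 1}\right) = \sqrt{r} \left(x + \sqrt{3}\right)$)
$\frac{1}{D{\left(Z \right)} + s{\left(44,96 \right)}} = \frac{1}{3 \cdot 148 + \sqrt{96} \left(44 + \sqrt{3}\right)} = \frac{1}{444 + 4 \sqrt{6} \left(44 + \sqrt{3}\right)}$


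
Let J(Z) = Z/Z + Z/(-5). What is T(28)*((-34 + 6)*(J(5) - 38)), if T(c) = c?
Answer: 29792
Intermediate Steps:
J(Z) = 1 - Z/5 (J(Z) = 1 + Z*(-⅕) = 1 - Z/5)
T(28)*((-34 + 6)*(J(5) - 38)) = 28*((-34 + 6)*((1 - ⅕*5) - 38)) = 28*(-28*((1 - 1) - 38)) = 28*(-28*(0 - 38)) = 28*(-28*(-38)) = 28*1064 = 29792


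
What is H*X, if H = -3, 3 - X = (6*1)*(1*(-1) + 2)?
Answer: 9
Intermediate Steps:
X = -3 (X = 3 - 6*1*(1*(-1) + 2) = 3 - 6*(-1 + 2) = 3 - 6 = -3)
H*X = -3*(-3) = 9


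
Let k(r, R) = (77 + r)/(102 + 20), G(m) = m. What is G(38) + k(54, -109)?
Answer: 4767/122 ≈ 39.074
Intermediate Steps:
k(r, R) = 77/122 + r/122 (k(r, R) = (77 + r)/122 = (77 + r)*(1/122) = 77/122 + r/122)
G(38) + k(54, -109) = 38 + (77/122 + (1/122)*54) = 38 + (77/122 + 27/61) = 38 + 131/122 = 4767/122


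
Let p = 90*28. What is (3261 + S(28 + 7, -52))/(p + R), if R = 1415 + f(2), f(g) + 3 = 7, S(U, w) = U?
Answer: 3296/3939 ≈ 0.83676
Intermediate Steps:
f(g) = 4 (f(g) = -3 + 7 = 4)
p = 2520
R = 1419 (R = 1415 + 4 = 1419)
(3261 + S(28 + 7, -52))/(p + R) = (3261 + (28 + 7))/(2520 + 1419) = (3261 + 35)/3939 = 3296*(1/3939) = 3296/3939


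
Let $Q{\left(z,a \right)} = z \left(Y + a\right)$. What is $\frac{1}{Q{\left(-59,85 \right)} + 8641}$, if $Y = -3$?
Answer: $\frac{1}{3803} \approx 0.00026295$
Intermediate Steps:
$Q{\left(z,a \right)} = z \left(-3 + a\right)$
$\frac{1}{Q{\left(-59,85 \right)} + 8641} = \frac{1}{- 59 \left(-3 + 85\right) + 8641} = \frac{1}{\left(-59\right) 82 + 8641} = \frac{1}{-4838 + 8641} = \frac{1}{3803}$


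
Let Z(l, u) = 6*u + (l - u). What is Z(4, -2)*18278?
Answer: -109668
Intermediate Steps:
Z(l, u) = l + 5*u
Z(4, -2)*18278 = (4 + 5*(-2))*18278 = (4 - 10)*18278 = -6*18278 = -109668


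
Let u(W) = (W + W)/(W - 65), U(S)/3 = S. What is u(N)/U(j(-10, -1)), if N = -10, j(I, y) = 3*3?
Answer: 4/405 ≈ 0.0098765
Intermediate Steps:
j(I, y) = 9
U(S) = 3*S
u(W) = 2*W/(-65 + W) (u(W) = (2*W)/(-65 + W) = 2*W/(-65 + W))
u(N)/U(j(-10, -1)) = (2*(-10)/(-65 - 10))/((3*9)) = (2*(-10)/(-75))/27 = (2*(-10)*(-1/75))*(1/27) = (4/15)*(1/27) = 4/405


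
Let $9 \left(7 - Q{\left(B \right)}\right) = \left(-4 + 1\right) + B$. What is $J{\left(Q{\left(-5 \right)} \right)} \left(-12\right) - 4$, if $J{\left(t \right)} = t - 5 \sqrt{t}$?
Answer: $- \frac{296}{3} + 20 \sqrt{71} \approx 69.856$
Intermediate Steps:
$Q{\left(B \right)} = \frac{22}{3} - \frac{B}{9}$ ($Q{\left(B \right)} = 7 - \frac{\left(-4 + 1\right) + B}{9} = 7 - \frac{-3 + B}{9} = 7 - \left(- \frac{1}{3} + \frac{B}{9}\right) = \frac{22}{3} - \frac{B}{9}$)
$J{\left(t \right)} = t - 5 \sqrt{t}$
$J{\left(Q{\left(-5 \right)} \right)} \left(-12\right) - 4 = \left(\left(\frac{22}{3} - - \frac{5}{9}\right) - 5 \sqrt{\frac{22}{3} - - \frac{5}{9}}\right) \left(-12\right) - 4 = \left(\left(\frac{22}{3} + \frac{5}{9}\right) - 5 \sqrt{\frac{22}{3} + \frac{5}{9}}\right) \left(-12\right) - 4 = \left(\frac{71}{9} - 5 \sqrt{\frac{71}{9}}\right) \left(-12\right) - 4 = \left(\frac{71}{9} - 5 \frac{\sqrt{71}}{3}\right) \left(-12\right) - 4 = \left(\frac{71}{9} - \frac{5 \sqrt{71}}{3}\right) \left(-12\right) - 4 = \left(- \frac{284}{3} + 20 \sqrt{71}\right) - 4 = - \frac{296}{3} + 20 \sqrt{71}$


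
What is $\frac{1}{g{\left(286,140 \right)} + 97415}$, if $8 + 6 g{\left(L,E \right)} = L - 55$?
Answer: $\frac{6}{584713} \approx 1.0261 \cdot 10^{-5}$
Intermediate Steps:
$g{\left(L,E \right)} = - \frac{21}{2} + \frac{L}{6}$ ($g{\left(L,E \right)} = - \frac{4}{3} + \frac{L - 55}{6} = - \frac{4}{3} + \frac{-55 + L}{6} = - \frac{4}{3} + \left(- \frac{55}{6} + \frac{L}{6}\right) = - \frac{21}{2} + \frac{L}{6}$)
$\frac{1}{g{\left(286,140 \right)} + 97415} = \frac{1}{\left(- \frac{21}{2} + \frac{1}{6} \cdot 286\right) + 97415} = \frac{1}{\left(- \frac{21}{2} + \frac{143}{3}\right) + 97415} = \frac{1}{\frac{223}{6} + 97415} = \frac{1}{\frac{584713}{6}} = \frac{6}{584713}$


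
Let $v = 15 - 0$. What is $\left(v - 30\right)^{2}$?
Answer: $225$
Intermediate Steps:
$v = 15$ ($v = 15 + 0 = 15$)
$\left(v - 30\right)^{2} = \left(15 - 30\right)^{2} = \left(-15\right)^{2} = 225$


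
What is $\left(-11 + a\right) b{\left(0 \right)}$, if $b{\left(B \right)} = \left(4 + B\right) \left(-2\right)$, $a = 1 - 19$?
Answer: $232$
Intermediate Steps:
$a = -18$
$b{\left(B \right)} = -8 - 2 B$
$\left(-11 + a\right) b{\left(0 \right)} = \left(-11 - 18\right) \left(-8 - 0\right) = - 29 \left(-8 + 0\right) = \left(-29\right) \left(-8\right) = 232$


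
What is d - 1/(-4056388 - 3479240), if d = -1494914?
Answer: -11265115795991/7535628 ≈ -1.4949e+6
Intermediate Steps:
d - 1/(-4056388 - 3479240) = -1494914 - 1/(-4056388 - 3479240) = -1494914 - 1/(-7535628) = -1494914 - 1*(-1/7535628) = -1494914 + 1/7535628 = -11265115795991/7535628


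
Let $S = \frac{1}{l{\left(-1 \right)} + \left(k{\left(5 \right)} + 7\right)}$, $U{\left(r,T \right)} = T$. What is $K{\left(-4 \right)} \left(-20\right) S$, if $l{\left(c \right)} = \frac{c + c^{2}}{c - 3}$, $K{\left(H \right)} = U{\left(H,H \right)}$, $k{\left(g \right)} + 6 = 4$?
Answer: $16$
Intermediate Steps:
$k{\left(g \right)} = -2$ ($k{\left(g \right)} = -6 + 4 = -2$)
$K{\left(H \right)} = H$
$l{\left(c \right)} = \frac{c + c^{2}}{-3 + c}$
$S = \frac{1}{5}$ ($S = \frac{1}{- \frac{1 - 1}{-3 - 1} + \left(-2 + 7\right)} = \frac{1}{\left(-1\right) \frac{1}{-4} \cdot 0 + 5} = \frac{1}{\left(-1\right) \left(- \frac{1}{4}\right) 0 + 5} = \frac{1}{0 + 5} = \frac{1}{5} \approx 0.2$)
$K{\left(-4 \right)} \left(-20\right) S = \left(-4\right) \left(-20\right) \frac{1}{5} = 80 \cdot \frac{1}{5} = 16$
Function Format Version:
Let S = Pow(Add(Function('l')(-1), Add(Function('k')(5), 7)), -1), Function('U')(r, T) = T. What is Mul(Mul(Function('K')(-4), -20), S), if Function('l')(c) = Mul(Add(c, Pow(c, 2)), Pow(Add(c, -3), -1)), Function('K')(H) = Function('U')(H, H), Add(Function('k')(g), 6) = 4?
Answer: 16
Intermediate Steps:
Function('k')(g) = -2 (Function('k')(g) = Add(-6, 4) = -2)
Function('K')(H) = H
Function('l')(c) = Mul(Pow(Add(-3, c), -1), Add(c, Pow(c, 2))) (Function('l')(c) = Mul(Add(c, Pow(c, 2)), Pow(Add(-3, c), -1)) = Mul(Pow(Add(-3, c), -1), Add(c, Pow(c, 2))))
S = Rational(1, 5) (S = Pow(Add(Mul(-1, Pow(Add(-3, -1), -1), Add(1, -1)), Add(-2, 7)), -1) = Pow(Add(Mul(-1, Pow(-4, -1), 0), 5), -1) = Pow(Add(Mul(-1, Rational(-1, 4), 0), 5), -1) = Pow(Add(0, 5), -1) = Pow(5, -1) = Rational(1, 5) ≈ 0.20000)
Mul(Mul(Function('K')(-4), -20), S) = Mul(Mul(-4, -20), Rational(1, 5)) = Mul(80, Rational(1, 5)) = 16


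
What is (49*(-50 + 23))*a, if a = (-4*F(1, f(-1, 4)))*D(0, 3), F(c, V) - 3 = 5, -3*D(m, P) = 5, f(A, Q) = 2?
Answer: -70560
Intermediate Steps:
D(m, P) = -5/3 (D(m, P) = -⅓*5 = -5/3)
F(c, V) = 8 (F(c, V) = 3 + 5 = 8)
a = 160/3 (a = -4*8*(-5/3) = -32*(-5/3) = 160/3 ≈ 53.333)
(49*(-50 + 23))*a = (49*(-50 + 23))*(160/3) = (49*(-27))*(160/3) = -1323*160/3 = -70560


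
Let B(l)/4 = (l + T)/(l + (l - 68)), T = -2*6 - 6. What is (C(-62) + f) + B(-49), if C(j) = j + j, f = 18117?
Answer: 1493553/83 ≈ 17995.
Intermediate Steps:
T = -18 (T = -12 - 6 = -18)
C(j) = 2*j
B(l) = 4*(-18 + l)/(-68 + 2*l) (B(l) = 4*((l - 18)/(l + (l - 68))) = 4*((-18 + l)/(l + (-68 + l))) = 4*((-18 + l)/(-68 + 2*l)) = 4*(-18 + l)/(-68 + 2*l))
(C(-62) + f) + B(-49) = (2*(-62) + 18117) + 2*(-18 - 49)/(-34 - 49) = (-124 + 18117) + 2*(-67)/(-83) = 17993 + 2*(-1/83)*(-67) = 17993 + 134/83 = 1493553/83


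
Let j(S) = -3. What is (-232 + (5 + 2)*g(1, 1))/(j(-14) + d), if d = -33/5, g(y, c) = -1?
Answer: 1195/48 ≈ 24.896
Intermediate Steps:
d = -33/5 (d = -33*⅕ = -33/5 ≈ -6.6000)
(-232 + (5 + 2)*g(1, 1))/(j(-14) + d) = (-232 + (5 + 2)*(-1))/(-3 - 33/5) = (-232 + 7*(-1))/(-48/5) = (-232 - 7)*(-5/48) = -239*(-5/48) = 1195/48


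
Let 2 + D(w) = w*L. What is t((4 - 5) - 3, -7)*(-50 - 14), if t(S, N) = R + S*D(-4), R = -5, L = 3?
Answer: -3264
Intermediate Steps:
D(w) = -2 + 3*w (D(w) = -2 + w*3 = -2 + 3*w)
t(S, N) = -5 - 14*S (t(S, N) = -5 + S*(-2 + 3*(-4)) = -5 + S*(-2 - 12) = -5 + S*(-14) = -5 - 14*S)
t((4 - 5) - 3, -7)*(-50 - 14) = (-5 - 14*((4 - 5) - 3))*(-50 - 14) = (-5 - 14*(-1 - 3))*(-64) = (-5 - 14*(-4))*(-64) = (-5 + 56)*(-64) = 51*(-64) = -3264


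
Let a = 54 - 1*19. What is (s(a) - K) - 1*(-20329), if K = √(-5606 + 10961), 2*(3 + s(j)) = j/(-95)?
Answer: 772381/38 - 3*√595 ≈ 20253.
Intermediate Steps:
a = 35 (a = 54 - 19 = 35)
s(j) = -3 - j/190 (s(j) = -3 + (j/(-95))/2 = -3 + (j*(-1/95))/2 = -3 + (-j/95)/2 = -3 - j/190)
K = 3*√595 (K = √5355 = 3*√595 ≈ 73.178)
(s(a) - K) - 1*(-20329) = ((-3 - 1/190*35) - 3*√595) - 1*(-20329) = ((-3 - 7/38) - 3*√595) + 20329 = (-121/38 - 3*√595) + 20329 = 772381/38 - 3*√595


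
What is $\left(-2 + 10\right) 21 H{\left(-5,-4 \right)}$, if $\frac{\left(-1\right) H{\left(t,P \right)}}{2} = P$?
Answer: $1344$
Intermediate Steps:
$H{\left(t,P \right)} = - 2 P$
$\left(-2 + 10\right) 21 H{\left(-5,-4 \right)} = \left(-2 + 10\right) 21 \left(\left(-2\right) \left(-4\right)\right) = 8 \cdot 21 \cdot 8 = 168 \cdot 8 = 1344$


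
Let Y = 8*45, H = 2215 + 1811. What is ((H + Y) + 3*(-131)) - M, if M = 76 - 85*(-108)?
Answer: -5263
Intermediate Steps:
H = 4026
Y = 360
M = 9256 (M = 76 + 9180 = 9256)
((H + Y) + 3*(-131)) - M = ((4026 + 360) + 3*(-131)) - 1*9256 = (4386 - 393) - 9256 = 3993 - 9256 = -5263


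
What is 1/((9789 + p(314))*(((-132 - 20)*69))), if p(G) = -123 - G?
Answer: -1/98083776 ≈ -1.0195e-8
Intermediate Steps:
1/((9789 + p(314))*(((-132 - 20)*69))) = 1/((9789 + (-123 - 1*314))*(((-132 - 20)*69))) = 1/((9789 + (-123 - 314))*((-152*69))) = 1/((9789 - 437)*(-10488)) = -1/10488/9352 = (1/9352)*(-1/10488) = -1/98083776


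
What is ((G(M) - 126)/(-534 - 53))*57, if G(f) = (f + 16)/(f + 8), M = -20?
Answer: 7163/587 ≈ 12.203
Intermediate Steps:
G(f) = (16 + f)/(8 + f)
((G(M) - 126)/(-534 - 53))*57 = (((16 - 20)/(8 - 20) - 126)/(-534 - 53))*57 = ((-4/(-12) - 126)/(-587))*57 = ((-1/12*(-4) - 126)*(-1/587))*57 = ((1/3 - 126)*(-1/587))*57 = -377/3*(-1/587)*57 = (377/1761)*57 = 7163/587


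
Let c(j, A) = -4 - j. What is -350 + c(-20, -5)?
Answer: -334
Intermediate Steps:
-350 + c(-20, -5) = -350 + (-4 - 1*(-20)) = -350 + (-4 + 20) = -350 + 16 = -334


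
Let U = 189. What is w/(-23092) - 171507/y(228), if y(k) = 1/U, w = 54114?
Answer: -374261573415/11546 ≈ -3.2415e+7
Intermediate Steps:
y(k) = 1/189
w/(-23092) - 171507/y(228) = 54114/(-23092) - 171507/1/189 = 54114*(-1/23092) - 171507*189 = -27057/11546 - 32414823 = -374261573415/11546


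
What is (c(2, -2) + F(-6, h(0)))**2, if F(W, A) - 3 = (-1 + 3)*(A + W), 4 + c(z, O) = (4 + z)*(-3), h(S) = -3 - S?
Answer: 1369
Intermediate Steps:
c(z, O) = -16 - 3*z (c(z, O) = -4 + (4 + z)*(-3) = -4 + (-12 - 3*z) = -16 - 3*z)
F(W, A) = 3 + 2*A + 2*W (F(W, A) = 3 + (-1 + 3)*(A + W) = 3 + 2*(A + W) = 3 + (2*A + 2*W) = 3 + 2*A + 2*W)
(c(2, -2) + F(-6, h(0)))**2 = ((-16 - 3*2) + (3 + 2*(-3 - 1*0) + 2*(-6)))**2 = ((-16 - 6) + (3 + 2*(-3 + 0) - 12))**2 = (-22 + (3 + 2*(-3) - 12))**2 = (-22 + (3 - 6 - 12))**2 = (-22 - 15)**2 = (-37)**2 = 1369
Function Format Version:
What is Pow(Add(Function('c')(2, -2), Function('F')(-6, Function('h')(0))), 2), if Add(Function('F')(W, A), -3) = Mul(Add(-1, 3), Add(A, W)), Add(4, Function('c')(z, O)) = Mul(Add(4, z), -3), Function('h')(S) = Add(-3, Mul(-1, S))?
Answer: 1369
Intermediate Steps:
Function('c')(z, O) = Add(-16, Mul(-3, z)) (Function('c')(z, O) = Add(-4, Mul(Add(4, z), -3)) = Add(-4, Add(-12, Mul(-3, z))) = Add(-16, Mul(-3, z)))
Function('F')(W, A) = Add(3, Mul(2, A), Mul(2, W)) (Function('F')(W, A) = Add(3, Mul(Add(-1, 3), Add(A, W))) = Add(3, Mul(2, Add(A, W))) = Add(3, Add(Mul(2, A), Mul(2, W))) = Add(3, Mul(2, A), Mul(2, W)))
Pow(Add(Function('c')(2, -2), Function('F')(-6, Function('h')(0))), 2) = Pow(Add(Add(-16, Mul(-3, 2)), Add(3, Mul(2, Add(-3, Mul(-1, 0))), Mul(2, -6))), 2) = Pow(Add(Add(-16, -6), Add(3, Mul(2, Add(-3, 0)), -12)), 2) = Pow(Add(-22, Add(3, Mul(2, -3), -12)), 2) = Pow(Add(-22, Add(3, -6, -12)), 2) = Pow(Add(-22, -15), 2) = Pow(-37, 2) = 1369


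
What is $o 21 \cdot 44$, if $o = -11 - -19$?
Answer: $7392$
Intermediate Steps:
$o = 8$ ($o = -11 + 19 = 8$)
$o 21 \cdot 44 = 8 \cdot 21 \cdot 44 = 168 \cdot 44 = 7392$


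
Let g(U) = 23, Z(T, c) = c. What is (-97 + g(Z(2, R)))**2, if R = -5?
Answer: 5476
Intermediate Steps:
(-97 + g(Z(2, R)))**2 = (-97 + 23)**2 = (-74)**2 = 5476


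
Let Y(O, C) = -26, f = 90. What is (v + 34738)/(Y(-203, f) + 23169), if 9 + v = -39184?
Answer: -4455/23143 ≈ -0.19250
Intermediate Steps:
v = -39193 (v = -9 - 39184 = -39193)
(v + 34738)/(Y(-203, f) + 23169) = (-39193 + 34738)/(-26 + 23169) = -4455/23143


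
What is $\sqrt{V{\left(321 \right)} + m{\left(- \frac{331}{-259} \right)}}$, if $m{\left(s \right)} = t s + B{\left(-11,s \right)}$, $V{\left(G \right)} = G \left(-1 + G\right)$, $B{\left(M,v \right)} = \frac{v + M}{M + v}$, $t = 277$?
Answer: $\frac{\sqrt{6914374334}}{259} \approx 321.05$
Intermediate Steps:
$B{\left(M,v \right)} = 1$ ($B{\left(M,v \right)} = \frac{M + v}{M + v} = 1$)
$m{\left(s \right)} = 1 + 277 s$ ($m{\left(s \right)} = 277 s + 1 = 1 + 277 s$)
$\sqrt{V{\left(321 \right)} + m{\left(- \frac{331}{-259} \right)}} = \sqrt{321 \left(-1 + 321\right) + \left(1 + 277 \left(- \frac{331}{-259}\right)\right)} = \sqrt{321 \cdot 320 + \left(1 + 277 \left(\left(-331\right) \left(- \frac{1}{259}\right)\right)\right)} = \sqrt{102720 + \left(1 + 277 \cdot \frac{331}{259}\right)} = \sqrt{102720 + \left(1 + \frac{91687}{259}\right)} = \sqrt{102720 + \frac{91946}{259}} = \sqrt{\frac{26696426}{259}} = \frac{\sqrt{6914374334}}{259}$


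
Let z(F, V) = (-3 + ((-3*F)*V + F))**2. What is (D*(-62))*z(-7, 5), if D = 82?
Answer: -45883100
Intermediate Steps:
z(F, V) = (-3 + F - 3*F*V)**2 (z(F, V) = (-3 + (-3*F*V + F))**2 = (-3 + (F - 3*F*V))**2 = (-3 + F - 3*F*V)**2)
(D*(-62))*z(-7, 5) = (82*(-62))*(3 - 1*(-7) + 3*(-7)*5)**2 = -5084*(3 + 7 - 105)**2 = -5084*(-95)**2 = -5084*9025 = -45883100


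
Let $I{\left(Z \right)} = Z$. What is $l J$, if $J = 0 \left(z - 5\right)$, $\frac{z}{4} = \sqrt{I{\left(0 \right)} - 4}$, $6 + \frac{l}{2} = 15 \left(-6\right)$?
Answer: $0$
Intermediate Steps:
$l = -192$ ($l = -12 + 2 \cdot 15 \left(-6\right) = -12 + 2 \left(-90\right) = -12 - 180 = -192$)
$z = 8 i$ ($z = 4 \sqrt{0 - 4} = 4 \sqrt{-4} = 4 \cdot 2 i = 8 i \approx 8.0 i$)
$J = 0$ ($J = 0 \left(8 i - 5\right) = 0 \left(-5 + 8 i\right) = 0$)
$l J = \left(-192\right) 0 = 0$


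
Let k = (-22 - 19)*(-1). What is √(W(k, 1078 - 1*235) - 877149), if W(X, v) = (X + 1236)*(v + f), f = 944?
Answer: 5*√56194 ≈ 1185.3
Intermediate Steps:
k = 41 (k = -41*(-1) = 41)
W(X, v) = (944 + v)*(1236 + X) (W(X, v) = (X + 1236)*(v + 944) = (1236 + X)*(944 + v) = (944 + v)*(1236 + X))
√(W(k, 1078 - 1*235) - 877149) = √((1166784 + 944*41 + 1236*(1078 - 1*235) + 41*(1078 - 1*235)) - 877149) = √((1166784 + 38704 + 1236*(1078 - 235) + 41*(1078 - 235)) - 877149) = √((1166784 + 38704 + 1236*843 + 41*843) - 877149) = √((1166784 + 38704 + 1041948 + 34563) - 877149) = √(2281999 - 877149) = √1404850 = 5*√56194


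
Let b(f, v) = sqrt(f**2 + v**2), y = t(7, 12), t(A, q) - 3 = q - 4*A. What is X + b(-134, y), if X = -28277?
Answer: -28277 + 25*sqrt(29) ≈ -28142.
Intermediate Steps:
t(A, q) = 3 + q - 4*A (t(A, q) = 3 + (q - 4*A) = 3 + q - 4*A)
y = -13 (y = 3 + 12 - 4*7 = 3 + 12 - 28 = -13)
X + b(-134, y) = -28277 + sqrt((-134)**2 + (-13)**2) = -28277 + sqrt(17956 + 169) = -28277 + sqrt(18125) = -28277 + 25*sqrt(29)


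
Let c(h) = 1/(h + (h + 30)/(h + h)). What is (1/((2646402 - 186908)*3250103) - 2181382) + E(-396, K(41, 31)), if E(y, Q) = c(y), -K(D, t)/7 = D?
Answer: -910409181629637387683177/417354310512547102 ≈ -2.1814e+6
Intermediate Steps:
K(D, t) = -7*D
c(h) = 1/(h + (30 + h)/(2*h)) (c(h) = 1/(h + (30 + h)/((2*h))) = 1/(h + (30 + h)*(1/(2*h))) = 1/(h + (30 + h)/(2*h)))
E(y, Q) = 2*y/(30 + y + 2*y²)
(1/((2646402 - 186908)*3250103) - 2181382) + E(-396, K(41, 31)) = (1/((2646402 - 186908)*3250103) - 2181382) + 2*(-396)/(30 - 396 + 2*(-396)²) = ((1/3250103)/2459494 - 2181382) + 2*(-396)/(30 - 396 + 2*156816) = ((1/2459494)*(1/3250103) - 2181382) + 2*(-396)/(30 - 396 + 313632) = (1/7993608827882 - 2181382) + 2*(-396)/313266 = -17437114412182892923/7993608827882 + 2*(-396)*(1/313266) = -17437114412182892923/7993608827882 - 132/52211 = -910409181629637387683177/417354310512547102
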